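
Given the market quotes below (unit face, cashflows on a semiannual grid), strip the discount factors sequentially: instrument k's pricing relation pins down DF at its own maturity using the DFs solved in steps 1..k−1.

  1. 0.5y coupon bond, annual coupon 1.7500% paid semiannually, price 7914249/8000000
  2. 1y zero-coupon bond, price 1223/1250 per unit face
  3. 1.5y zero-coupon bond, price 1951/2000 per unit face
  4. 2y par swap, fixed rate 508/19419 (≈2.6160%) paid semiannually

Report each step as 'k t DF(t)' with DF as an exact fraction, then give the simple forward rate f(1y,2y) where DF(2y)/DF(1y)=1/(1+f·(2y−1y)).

step 1 [0.5y] bond c/2=7/800: DF=(7914249/8000000 − 7/800·(0))/(1+7/800) = 9807/10000 ≈ 0.980700
step 2 [1y] zero: DF = P = 1223/1250 ≈ 0.978400
step 3 [1.5y] zero: DF = P = 1951/2000 ≈ 0.975500
step 4 [2y] swap r/2=254/19419: DF=(1 − 254/19419·(0.980700+0.978400+0.975500))/(1+254/19419) = 2373/2500 ≈ 0.949200

1 1/2 9807/10000
2 1 1223/1250
3 3/2 1951/2000
4 2 2373/2500
f(1y,2y) = ((1223/1250)/(2373/2500) − 1)/(1) = 73/2373 ≈ 3.0763%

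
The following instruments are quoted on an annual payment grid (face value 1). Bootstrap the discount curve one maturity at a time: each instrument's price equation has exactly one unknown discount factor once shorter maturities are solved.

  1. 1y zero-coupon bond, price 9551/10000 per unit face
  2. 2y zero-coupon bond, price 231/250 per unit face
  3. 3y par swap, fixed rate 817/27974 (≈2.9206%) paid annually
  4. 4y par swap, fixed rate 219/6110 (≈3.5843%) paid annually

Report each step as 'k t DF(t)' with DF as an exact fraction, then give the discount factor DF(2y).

step 1 [1y] zero: DF = P = 9551/10000 ≈ 0.955100
step 2 [2y] zero: DF = P = 231/250 ≈ 0.924000
step 3 [3y] swap r/1=817/27974: DF=(1 − 817/27974·(0.955100+0.924000))/(1+817/27974) = 9183/10000 ≈ 0.918300
step 4 [4y] swap r/1=219/6110: DF=(1 − 219/6110·(0.955100+0.924000+0.918300))/(1+219/6110) = 4343/5000 ≈ 0.868600

1 1 9551/10000
2 2 231/250
3 3 9183/10000
4 4 4343/5000
DF(2y) = 231/250 ≈ 0.924000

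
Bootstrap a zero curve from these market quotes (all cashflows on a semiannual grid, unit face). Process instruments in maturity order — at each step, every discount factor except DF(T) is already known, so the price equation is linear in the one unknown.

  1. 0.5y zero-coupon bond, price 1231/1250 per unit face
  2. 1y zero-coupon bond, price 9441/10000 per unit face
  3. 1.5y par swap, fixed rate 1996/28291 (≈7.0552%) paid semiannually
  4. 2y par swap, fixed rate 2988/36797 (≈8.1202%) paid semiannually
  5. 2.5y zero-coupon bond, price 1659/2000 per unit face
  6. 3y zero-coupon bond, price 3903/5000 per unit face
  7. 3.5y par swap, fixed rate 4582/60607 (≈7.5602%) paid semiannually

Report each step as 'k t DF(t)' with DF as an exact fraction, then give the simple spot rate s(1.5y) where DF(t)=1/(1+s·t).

step 1 [0.5y] zero: DF = P = 1231/1250 ≈ 0.984800
step 2 [1y] zero: DF = P = 9441/10000 ≈ 0.944100
step 3 [1.5y] swap r/2=998/28291: DF=(1 − 998/28291·(0.984800+0.944100))/(1+998/28291) = 4501/5000 ≈ 0.900200
step 4 [2y] swap r/2=1494/36797: DF=(1 − 1494/36797·(0.984800+0.944100+0.900200))/(1+1494/36797) = 4253/5000 ≈ 0.850600
step 5 [2.5y] zero: DF = P = 1659/2000 ≈ 0.829500
step 6 [3y] zero: DF = P = 3903/5000 ≈ 0.780600
step 7 [3.5y] swap r/2=2291/60607: DF=(1 − 2291/60607·(0.984800+0.944100+0.900200+0.850600+0.829500+0.780600))/(1+2291/60607) = 7709/10000 ≈ 0.770900

1 1/2 1231/1250
2 1 9441/10000
3 3/2 4501/5000
4 2 4253/5000
5 5/2 1659/2000
6 3 3903/5000
7 7/2 7709/10000
s(1.5y) = (1/(4501/5000) − 1)/(3/2) = 998/13503 ≈ 7.3910%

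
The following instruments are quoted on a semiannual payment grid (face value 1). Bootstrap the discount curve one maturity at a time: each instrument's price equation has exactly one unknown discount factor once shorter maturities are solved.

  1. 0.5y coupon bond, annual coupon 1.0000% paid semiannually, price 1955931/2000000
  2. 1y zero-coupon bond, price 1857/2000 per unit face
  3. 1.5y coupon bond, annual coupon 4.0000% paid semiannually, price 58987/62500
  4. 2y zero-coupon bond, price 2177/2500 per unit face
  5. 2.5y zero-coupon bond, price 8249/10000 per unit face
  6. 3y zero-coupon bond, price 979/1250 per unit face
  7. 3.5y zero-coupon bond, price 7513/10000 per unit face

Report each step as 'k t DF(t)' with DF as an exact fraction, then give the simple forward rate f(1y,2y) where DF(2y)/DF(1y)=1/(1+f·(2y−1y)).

1 1/2 9731/10000
2 1 1857/2000
3 3/2 111/125
4 2 2177/2500
5 5/2 8249/10000
6 3 979/1250
7 7/2 7513/10000
f(1y,2y) = ((1857/2000)/(2177/2500) − 1)/(1) = 577/8708 ≈ 6.6261%

step 1 [0.5y] bond c/2=1/200: DF=(1955931/2000000 − 1/200·(0))/(1+1/200) = 9731/10000 ≈ 0.973100
step 2 [1y] zero: DF = P = 1857/2000 ≈ 0.928500
step 3 [1.5y] bond c/2=1/50: DF=(58987/62500 − 1/50·(0.973100+0.928500))/(1+1/50) = 111/125 ≈ 0.888000
step 4 [2y] zero: DF = P = 2177/2500 ≈ 0.870800
step 5 [2.5y] zero: DF = P = 8249/10000 ≈ 0.824900
step 6 [3y] zero: DF = P = 979/1250 ≈ 0.783200
step 7 [3.5y] zero: DF = P = 7513/10000 ≈ 0.751300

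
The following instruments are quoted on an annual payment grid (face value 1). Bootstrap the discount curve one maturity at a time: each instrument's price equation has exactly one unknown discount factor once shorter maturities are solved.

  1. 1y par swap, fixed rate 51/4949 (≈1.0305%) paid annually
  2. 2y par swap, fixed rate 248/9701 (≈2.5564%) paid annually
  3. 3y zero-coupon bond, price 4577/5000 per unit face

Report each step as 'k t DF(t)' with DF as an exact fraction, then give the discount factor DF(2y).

1 1 4949/5000
2 2 594/625
3 3 4577/5000
DF(2y) = 594/625 ≈ 0.950400

step 1 [1y] swap r/1=51/4949: DF=(1 − 51/4949·(0))/(1+51/4949) = 4949/5000 ≈ 0.989800
step 2 [2y] swap r/1=248/9701: DF=(1 − 248/9701·(0.989800))/(1+248/9701) = 594/625 ≈ 0.950400
step 3 [3y] zero: DF = P = 4577/5000 ≈ 0.915400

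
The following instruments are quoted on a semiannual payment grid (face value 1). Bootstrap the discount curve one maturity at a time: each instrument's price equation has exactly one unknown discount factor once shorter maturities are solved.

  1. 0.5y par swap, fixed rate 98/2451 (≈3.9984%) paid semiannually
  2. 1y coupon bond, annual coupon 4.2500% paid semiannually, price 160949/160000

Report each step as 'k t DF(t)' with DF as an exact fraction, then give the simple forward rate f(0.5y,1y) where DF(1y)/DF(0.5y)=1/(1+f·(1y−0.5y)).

step 1 [0.5y] swap r/2=49/2451: DF=(1 − 49/2451·(0))/(1+49/2451) = 2451/2500 ≈ 0.980400
step 2 [1y] bond c/2=17/800: DF=(160949/160000 − 17/800·(0.980400))/(1+17/800) = 4823/5000 ≈ 0.964600

1 1/2 2451/2500
2 1 4823/5000
f(0.5y,1y) = ((2451/2500)/(4823/5000) − 1)/(1/2) = 158/4823 ≈ 3.2760%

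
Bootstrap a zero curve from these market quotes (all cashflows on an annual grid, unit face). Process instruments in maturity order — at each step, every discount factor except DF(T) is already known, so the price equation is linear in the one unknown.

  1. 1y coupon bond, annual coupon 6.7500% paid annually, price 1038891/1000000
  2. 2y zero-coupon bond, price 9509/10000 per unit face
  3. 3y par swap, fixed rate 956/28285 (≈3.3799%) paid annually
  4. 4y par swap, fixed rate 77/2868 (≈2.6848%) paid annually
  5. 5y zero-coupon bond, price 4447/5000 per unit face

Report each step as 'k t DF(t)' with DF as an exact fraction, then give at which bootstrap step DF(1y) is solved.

step 1 [1y] bond c/1=27/400: DF=(1038891/1000000 − 27/400·(0))/(1+27/400) = 2433/2500 ≈ 0.973200
step 2 [2y] zero: DF = P = 9509/10000 ≈ 0.950900
step 3 [3y] swap r/1=956/28285: DF=(1 − 956/28285·(0.973200+0.950900))/(1+956/28285) = 2261/2500 ≈ 0.904400
step 4 [4y] swap r/1=77/2868: DF=(1 − 77/2868·(0.973200+0.950900+0.904400))/(1+77/2868) = 8999/10000 ≈ 0.899900
step 5 [5y] zero: DF = P = 4447/5000 ≈ 0.889400

1 1 2433/2500
2 2 9509/10000
3 3 2261/2500
4 4 8999/10000
5 5 4447/5000
DF(1y) is solved at step 1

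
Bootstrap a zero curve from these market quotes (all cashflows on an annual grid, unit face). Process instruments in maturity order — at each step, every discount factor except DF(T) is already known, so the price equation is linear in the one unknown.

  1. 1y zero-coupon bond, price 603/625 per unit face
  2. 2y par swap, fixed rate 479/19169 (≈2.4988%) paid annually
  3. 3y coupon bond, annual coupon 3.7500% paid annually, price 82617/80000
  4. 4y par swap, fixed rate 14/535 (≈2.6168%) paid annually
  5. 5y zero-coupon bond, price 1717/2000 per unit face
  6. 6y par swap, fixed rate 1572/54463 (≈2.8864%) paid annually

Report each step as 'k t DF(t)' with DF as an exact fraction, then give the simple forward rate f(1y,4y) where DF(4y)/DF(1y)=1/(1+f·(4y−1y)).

step 1 [1y] zero: DF = P = 603/625 ≈ 0.964800
step 2 [2y] swap r/1=479/19169: DF=(1 − 479/19169·(0.964800))/(1+479/19169) = 9521/10000 ≈ 0.952100
step 3 [3y] bond c/1=3/80: DF=(82617/80000 − 3/80·(0.964800+0.952100))/(1+3/80) = 9261/10000 ≈ 0.926100
step 4 [4y] swap r/1=14/535: DF=(1 − 14/535·(0.964800+0.952100+0.926100))/(1+14/535) = 451/500 ≈ 0.902000
step 5 [5y] zero: DF = P = 1717/2000 ≈ 0.858500
step 6 [6y] swap r/1=1572/54463: DF=(1 − 1572/54463·(0.964800+0.952100+0.926100+0.902000+0.858500))/(1+1572/54463) = 2107/2500 ≈ 0.842800

1 1 603/625
2 2 9521/10000
3 3 9261/10000
4 4 451/500
5 5 1717/2000
6 6 2107/2500
f(1y,4y) = ((603/625)/(451/500) − 1)/(3) = 157/6765 ≈ 2.3208%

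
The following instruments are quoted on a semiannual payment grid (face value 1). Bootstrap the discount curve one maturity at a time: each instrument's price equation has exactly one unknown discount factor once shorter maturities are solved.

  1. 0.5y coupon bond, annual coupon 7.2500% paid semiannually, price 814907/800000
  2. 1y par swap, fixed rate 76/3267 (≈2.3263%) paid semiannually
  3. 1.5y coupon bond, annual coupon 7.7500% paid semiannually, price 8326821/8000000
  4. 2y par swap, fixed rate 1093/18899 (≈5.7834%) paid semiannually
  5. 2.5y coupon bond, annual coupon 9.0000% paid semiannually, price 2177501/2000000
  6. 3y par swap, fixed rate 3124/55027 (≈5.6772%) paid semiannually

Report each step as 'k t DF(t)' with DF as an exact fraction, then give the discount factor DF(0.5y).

1 1/2 983/1000
2 1 2443/2500
3 3/2 9289/10000
4 2 8907/10000
5 5/2 8791/10000
6 3 4219/5000
DF(0.5y) = 983/1000 ≈ 0.983000

step 1 [0.5y] bond c/2=29/800: DF=(814907/800000 − 29/800·(0))/(1+29/800) = 983/1000 ≈ 0.983000
step 2 [1y] swap r/2=38/3267: DF=(1 − 38/3267·(0.983000))/(1+38/3267) = 2443/2500 ≈ 0.977200
step 3 [1.5y] bond c/2=31/800: DF=(8326821/8000000 − 31/800·(0.983000+0.977200))/(1+31/800) = 9289/10000 ≈ 0.928900
step 4 [2y] swap r/2=1093/37798: DF=(1 − 1093/37798·(0.983000+0.977200+0.928900))/(1+1093/37798) = 8907/10000 ≈ 0.890700
step 5 [2.5y] bond c/2=9/200: DF=(2177501/2000000 − 9/200·(0.983000+0.977200+0.928900+0.890700))/(1+9/200) = 8791/10000 ≈ 0.879100
step 6 [3y] swap r/2=1562/55027: DF=(1 − 1562/55027·(0.983000+0.977200+0.928900+0.890700+0.879100))/(1+1562/55027) = 4219/5000 ≈ 0.843800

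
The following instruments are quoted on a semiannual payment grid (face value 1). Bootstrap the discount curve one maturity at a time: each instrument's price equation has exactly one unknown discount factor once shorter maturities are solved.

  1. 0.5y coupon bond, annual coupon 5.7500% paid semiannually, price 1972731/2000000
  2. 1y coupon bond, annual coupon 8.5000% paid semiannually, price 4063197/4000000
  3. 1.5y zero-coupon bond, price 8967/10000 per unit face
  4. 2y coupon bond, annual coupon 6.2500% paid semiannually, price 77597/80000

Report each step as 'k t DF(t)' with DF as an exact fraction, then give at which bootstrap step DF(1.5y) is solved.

step 1 [0.5y] bond c/2=23/800: DF=(1972731/2000000 − 23/800·(0))/(1+23/800) = 2397/2500 ≈ 0.958800
step 2 [1y] bond c/2=17/400: DF=(4063197/4000000 − 17/400·(0.958800))/(1+17/400) = 9353/10000 ≈ 0.935300
step 3 [1.5y] zero: DF = P = 8967/10000 ≈ 0.896700
step 4 [2y] bond c/2=1/32: DF=(77597/80000 − 1/32·(0.958800+0.935300+0.896700))/(1+1/32) = 107/125 ≈ 0.856000

1 1/2 2397/2500
2 1 9353/10000
3 3/2 8967/10000
4 2 107/125
DF(1.5y) is solved at step 3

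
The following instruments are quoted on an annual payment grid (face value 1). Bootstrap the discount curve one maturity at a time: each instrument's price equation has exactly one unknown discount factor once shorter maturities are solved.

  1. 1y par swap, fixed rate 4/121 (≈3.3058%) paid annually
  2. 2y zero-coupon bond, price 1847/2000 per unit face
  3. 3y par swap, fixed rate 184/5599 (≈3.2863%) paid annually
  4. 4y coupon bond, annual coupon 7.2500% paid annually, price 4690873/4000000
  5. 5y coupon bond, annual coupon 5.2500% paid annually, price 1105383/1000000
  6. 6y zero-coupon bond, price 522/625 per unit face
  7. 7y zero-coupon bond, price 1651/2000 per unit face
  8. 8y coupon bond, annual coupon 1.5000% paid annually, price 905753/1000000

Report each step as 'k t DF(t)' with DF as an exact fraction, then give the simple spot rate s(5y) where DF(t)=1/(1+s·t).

1 1 121/125
2 2 1847/2000
3 3 227/250
4 4 4521/5000
5 5 1731/2000
6 6 522/625
7 7 1651/2000
8 8 8003/10000
s(5y) = (1/(1731/2000) − 1)/(5) = 269/8655 ≈ 3.1080%

step 1 [1y] swap r/1=4/121: DF=(1 − 4/121·(0))/(1+4/121) = 121/125 ≈ 0.968000
step 2 [2y] zero: DF = P = 1847/2000 ≈ 0.923500
step 3 [3y] swap r/1=184/5599: DF=(1 − 184/5599·(0.968000+0.923500))/(1+184/5599) = 227/250 ≈ 0.908000
step 4 [4y] bond c/1=29/400: DF=(4690873/4000000 − 29/400·(0.968000+0.923500+0.908000))/(1+29/400) = 4521/5000 ≈ 0.904200
step 5 [5y] bond c/1=21/400: DF=(1105383/1000000 − 21/400·(0.968000+0.923500+0.908000+0.904200))/(1+21/400) = 1731/2000 ≈ 0.865500
step 6 [6y] zero: DF = P = 522/625 ≈ 0.835200
step 7 [7y] zero: DF = P = 1651/2000 ≈ 0.825500
step 8 [8y] bond c/1=3/200: DF=(905753/1000000 − 3/200·(0.968000+0.923500+0.908000+0.904200+0.865500+0.835200+0.825500))/(1+3/200) = 8003/10000 ≈ 0.800300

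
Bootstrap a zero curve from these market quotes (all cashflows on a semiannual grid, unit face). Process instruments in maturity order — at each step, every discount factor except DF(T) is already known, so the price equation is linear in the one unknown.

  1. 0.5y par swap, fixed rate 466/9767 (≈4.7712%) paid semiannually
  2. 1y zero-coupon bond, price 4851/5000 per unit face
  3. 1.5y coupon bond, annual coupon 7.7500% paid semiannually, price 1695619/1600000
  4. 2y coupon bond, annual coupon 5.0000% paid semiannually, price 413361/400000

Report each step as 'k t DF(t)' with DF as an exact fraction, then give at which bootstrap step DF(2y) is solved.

step 1 [0.5y] swap r/2=233/9767: DF=(1 − 233/9767·(0))/(1+233/9767) = 9767/10000 ≈ 0.976700
step 2 [1y] zero: DF = P = 4851/5000 ≈ 0.970200
step 3 [1.5y] bond c/2=31/800: DF=(1695619/1600000 − 31/800·(0.976700+0.970200))/(1+31/800) = 2369/2500 ≈ 0.947600
step 4 [2y] bond c/2=1/40: DF=(413361/400000 − 1/40·(0.976700+0.970200+0.947600))/(1+1/40) = 586/625 ≈ 0.937600

1 1/2 9767/10000
2 1 4851/5000
3 3/2 2369/2500
4 2 586/625
DF(2y) is solved at step 4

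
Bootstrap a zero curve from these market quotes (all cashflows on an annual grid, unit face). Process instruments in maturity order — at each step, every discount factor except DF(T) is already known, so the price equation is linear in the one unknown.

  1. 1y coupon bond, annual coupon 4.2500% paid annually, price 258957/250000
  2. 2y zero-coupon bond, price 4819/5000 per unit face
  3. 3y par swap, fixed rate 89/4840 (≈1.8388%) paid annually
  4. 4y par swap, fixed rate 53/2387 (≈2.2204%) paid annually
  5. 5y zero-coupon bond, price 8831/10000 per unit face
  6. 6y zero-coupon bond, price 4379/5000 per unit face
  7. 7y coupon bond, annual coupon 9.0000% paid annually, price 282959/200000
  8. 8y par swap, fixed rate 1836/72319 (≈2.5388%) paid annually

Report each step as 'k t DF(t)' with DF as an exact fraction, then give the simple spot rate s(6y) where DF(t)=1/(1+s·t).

step 1 [1y] bond c/1=17/400: DF=(258957/250000 − 17/400·(0))/(1+17/400) = 621/625 ≈ 0.993600
step 2 [2y] zero: DF = P = 4819/5000 ≈ 0.963800
step 3 [3y] swap r/1=89/4840: DF=(1 − 89/4840·(0.993600+0.963800))/(1+89/4840) = 4733/5000 ≈ 0.946600
step 4 [4y] swap r/1=53/2387: DF=(1 − 53/2387·(0.993600+0.963800+0.946600))/(1+53/2387) = 572/625 ≈ 0.915200
step 5 [5y] zero: DF = P = 8831/10000 ≈ 0.883100
step 6 [6y] zero: DF = P = 4379/5000 ≈ 0.875800
step 7 [7y] bond c/1=9/100: DF=(282959/200000 − 9/100·(0.993600+0.963800+0.946600+0.915200+0.883100+0.875800))/(1+9/100) = 4187/5000 ≈ 0.837400
step 8 [8y] swap r/1=1836/72319: DF=(1 − 1836/72319·(0.993600+0.963800+0.946600+0.915200+0.883100+0.875800+0.837400))/(1+1836/72319) = 2041/2500 ≈ 0.816400

1 1 621/625
2 2 4819/5000
3 3 4733/5000
4 4 572/625
5 5 8831/10000
6 6 4379/5000
7 7 4187/5000
8 8 2041/2500
s(6y) = (1/(4379/5000) − 1)/(6) = 207/8758 ≈ 2.3636%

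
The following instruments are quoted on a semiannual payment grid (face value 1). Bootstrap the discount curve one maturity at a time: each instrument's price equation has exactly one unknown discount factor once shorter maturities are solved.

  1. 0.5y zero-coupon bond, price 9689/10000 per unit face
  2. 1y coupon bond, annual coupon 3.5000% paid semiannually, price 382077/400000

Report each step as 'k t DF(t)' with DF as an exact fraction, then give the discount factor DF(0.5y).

step 1 [0.5y] zero: DF = P = 9689/10000 ≈ 0.968900
step 2 [1y] bond c/2=7/400: DF=(382077/400000 − 7/400·(0.968900))/(1+7/400) = 9221/10000 ≈ 0.922100

1 1/2 9689/10000
2 1 9221/10000
DF(0.5y) = 9689/10000 ≈ 0.968900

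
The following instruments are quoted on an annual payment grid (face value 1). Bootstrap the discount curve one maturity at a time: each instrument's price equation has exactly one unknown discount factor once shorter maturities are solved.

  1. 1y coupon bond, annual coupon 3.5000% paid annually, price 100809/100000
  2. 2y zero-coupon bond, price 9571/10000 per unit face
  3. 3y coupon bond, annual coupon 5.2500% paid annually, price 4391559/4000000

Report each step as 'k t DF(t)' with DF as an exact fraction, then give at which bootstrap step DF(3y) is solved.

1 1 487/500
2 2 9571/10000
3 3 2367/2500
DF(3y) is solved at step 3

step 1 [1y] bond c/1=7/200: DF=(100809/100000 − 7/200·(0))/(1+7/200) = 487/500 ≈ 0.974000
step 2 [2y] zero: DF = P = 9571/10000 ≈ 0.957100
step 3 [3y] bond c/1=21/400: DF=(4391559/4000000 − 21/400·(0.974000+0.957100))/(1+21/400) = 2367/2500 ≈ 0.946800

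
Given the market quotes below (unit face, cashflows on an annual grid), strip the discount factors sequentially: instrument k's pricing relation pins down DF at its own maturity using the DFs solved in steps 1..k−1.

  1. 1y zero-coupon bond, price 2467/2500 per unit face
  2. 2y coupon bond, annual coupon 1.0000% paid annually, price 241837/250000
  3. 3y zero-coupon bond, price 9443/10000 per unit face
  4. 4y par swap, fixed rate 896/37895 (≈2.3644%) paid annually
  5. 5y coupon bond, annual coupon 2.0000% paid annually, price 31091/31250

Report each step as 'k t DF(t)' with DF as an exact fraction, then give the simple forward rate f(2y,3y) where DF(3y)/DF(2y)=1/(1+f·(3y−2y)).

1 1 2467/2500
2 2 237/250
3 3 9443/10000
4 4 569/625
5 5 9011/10000
f(2y,3y) = ((237/250)/(9443/10000) − 1)/(1) = 37/9443 ≈ 0.3918%

step 1 [1y] zero: DF = P = 2467/2500 ≈ 0.986800
step 2 [2y] bond c/1=1/100: DF=(241837/250000 − 1/100·(0.986800))/(1+1/100) = 237/250 ≈ 0.948000
step 3 [3y] zero: DF = P = 9443/10000 ≈ 0.944300
step 4 [4y] swap r/1=896/37895: DF=(1 − 896/37895·(0.986800+0.948000+0.944300))/(1+896/37895) = 569/625 ≈ 0.910400
step 5 [5y] bond c/1=1/50: DF=(31091/31250 − 1/50·(0.986800+0.948000+0.944300+0.910400))/(1+1/50) = 9011/10000 ≈ 0.901100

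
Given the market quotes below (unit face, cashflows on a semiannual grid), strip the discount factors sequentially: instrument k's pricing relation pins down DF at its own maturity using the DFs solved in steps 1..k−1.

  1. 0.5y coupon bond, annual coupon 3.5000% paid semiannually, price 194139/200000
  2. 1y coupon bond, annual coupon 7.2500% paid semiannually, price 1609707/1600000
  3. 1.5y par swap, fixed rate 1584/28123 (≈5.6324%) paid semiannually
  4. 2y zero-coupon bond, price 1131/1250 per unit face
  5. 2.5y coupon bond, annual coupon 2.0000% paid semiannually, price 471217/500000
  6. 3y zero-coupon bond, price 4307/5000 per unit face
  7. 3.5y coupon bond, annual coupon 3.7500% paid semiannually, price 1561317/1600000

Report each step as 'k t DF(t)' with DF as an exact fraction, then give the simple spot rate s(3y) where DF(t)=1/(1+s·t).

step 1 [0.5y] bond c/2=7/400: DF=(194139/200000 − 7/400·(0))/(1+7/400) = 477/500 ≈ 0.954000
step 2 [1y] bond c/2=29/800: DF=(1609707/1600000 − 29/800·(0.954000))/(1+29/800) = 15/16 ≈ 0.937500
step 3 [1.5y] swap r/2=792/28123: DF=(1 − 792/28123·(0.954000+0.937500))/(1+792/28123) = 1151/1250 ≈ 0.920800
step 4 [2y] zero: DF = P = 1131/1250 ≈ 0.904800
step 5 [2.5y] bond c/2=1/100: DF=(471217/500000 − 1/100·(0.954000+0.937500+0.920800+0.904800))/(1+1/100) = 8963/10000 ≈ 0.896300
step 6 [3y] zero: DF = P = 4307/5000 ≈ 0.861400
step 7 [3.5y] bond c/2=3/160: DF=(1561317/1600000 − 3/160·(0.954000+0.937500+0.920800+0.904800+0.896300+0.861400))/(1+3/160) = 8571/10000 ≈ 0.857100

1 1/2 477/500
2 1 15/16
3 3/2 1151/1250
4 2 1131/1250
5 5/2 8963/10000
6 3 4307/5000
7 7/2 8571/10000
s(3y) = (1/(4307/5000) − 1)/(3) = 231/4307 ≈ 5.3634%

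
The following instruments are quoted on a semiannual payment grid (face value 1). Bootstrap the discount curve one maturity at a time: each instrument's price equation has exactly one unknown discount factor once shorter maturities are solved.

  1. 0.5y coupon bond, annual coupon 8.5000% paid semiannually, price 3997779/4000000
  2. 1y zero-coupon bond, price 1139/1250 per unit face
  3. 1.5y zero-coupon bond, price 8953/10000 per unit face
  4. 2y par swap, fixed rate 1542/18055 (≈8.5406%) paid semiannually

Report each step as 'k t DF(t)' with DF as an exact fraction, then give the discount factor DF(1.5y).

step 1 [0.5y] bond c/2=17/400: DF=(3997779/4000000 − 17/400·(0))/(1+17/400) = 9587/10000 ≈ 0.958700
step 2 [1y] zero: DF = P = 1139/1250 ≈ 0.911200
step 3 [1.5y] zero: DF = P = 8953/10000 ≈ 0.895300
step 4 [2y] swap r/2=771/18055: DF=(1 − 771/18055·(0.958700+0.911200+0.895300))/(1+771/18055) = 4229/5000 ≈ 0.845800

1 1/2 9587/10000
2 1 1139/1250
3 3/2 8953/10000
4 2 4229/5000
DF(1.5y) = 8953/10000 ≈ 0.895300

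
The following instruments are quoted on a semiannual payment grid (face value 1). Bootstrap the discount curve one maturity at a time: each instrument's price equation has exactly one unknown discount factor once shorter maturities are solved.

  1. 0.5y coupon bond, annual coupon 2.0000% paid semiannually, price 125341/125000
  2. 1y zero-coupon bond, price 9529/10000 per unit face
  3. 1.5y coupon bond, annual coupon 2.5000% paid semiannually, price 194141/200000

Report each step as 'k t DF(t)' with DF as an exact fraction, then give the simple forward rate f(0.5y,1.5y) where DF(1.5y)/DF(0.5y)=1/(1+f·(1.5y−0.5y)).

step 1 [0.5y] bond c/2=1/100: DF=(125341/125000 − 1/100·(0))/(1+1/100) = 1241/1250 ≈ 0.992800
step 2 [1y] zero: DF = P = 9529/10000 ≈ 0.952900
step 3 [1.5y] bond c/2=1/80: DF=(194141/200000 − 1/80·(0.992800+0.952900))/(1+1/80) = 9347/10000 ≈ 0.934700

1 1/2 1241/1250
2 1 9529/10000
3 3/2 9347/10000
f(0.5y,1.5y) = ((1241/1250)/(9347/10000) − 1)/(1) = 581/9347 ≈ 6.2159%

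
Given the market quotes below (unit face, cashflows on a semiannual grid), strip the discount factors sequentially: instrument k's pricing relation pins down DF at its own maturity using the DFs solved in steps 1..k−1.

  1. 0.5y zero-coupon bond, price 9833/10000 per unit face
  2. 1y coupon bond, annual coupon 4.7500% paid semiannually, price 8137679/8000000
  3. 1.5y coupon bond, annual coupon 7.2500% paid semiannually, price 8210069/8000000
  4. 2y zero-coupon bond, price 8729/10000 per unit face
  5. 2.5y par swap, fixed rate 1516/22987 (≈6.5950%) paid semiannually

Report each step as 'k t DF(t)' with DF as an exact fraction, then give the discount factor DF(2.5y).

1 1/2 9833/10000
2 1 2427/2500
3 3/2 461/500
4 2 8729/10000
5 5/2 2121/2500
DF(2.5y) = 2121/2500 ≈ 0.848400

step 1 [0.5y] zero: DF = P = 9833/10000 ≈ 0.983300
step 2 [1y] bond c/2=19/800: DF=(8137679/8000000 − 19/800·(0.983300))/(1+19/800) = 2427/2500 ≈ 0.970800
step 3 [1.5y] bond c/2=29/800: DF=(8210069/8000000 − 29/800·(0.983300+0.970800))/(1+29/800) = 461/500 ≈ 0.922000
step 4 [2y] zero: DF = P = 8729/10000 ≈ 0.872900
step 5 [2.5y] swap r/2=758/22987: DF=(1 − 758/22987·(0.983300+0.970800+0.922000+0.872900))/(1+758/22987) = 2121/2500 ≈ 0.848400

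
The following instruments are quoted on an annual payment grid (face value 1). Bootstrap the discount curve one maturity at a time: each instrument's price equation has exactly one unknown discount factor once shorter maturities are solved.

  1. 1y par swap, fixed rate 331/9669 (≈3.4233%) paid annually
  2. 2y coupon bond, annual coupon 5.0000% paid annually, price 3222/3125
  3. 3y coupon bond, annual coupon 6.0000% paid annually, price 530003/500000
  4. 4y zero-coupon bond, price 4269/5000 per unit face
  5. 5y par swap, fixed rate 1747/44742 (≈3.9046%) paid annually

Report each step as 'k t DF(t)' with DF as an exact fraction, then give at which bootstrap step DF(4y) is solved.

1 1 9669/10000
2 2 9359/10000
3 3 8923/10000
4 4 4269/5000
5 5 8253/10000
DF(4y) is solved at step 4

step 1 [1y] swap r/1=331/9669: DF=(1 − 331/9669·(0))/(1+331/9669) = 9669/10000 ≈ 0.966900
step 2 [2y] bond c/1=1/20: DF=(3222/3125 − 1/20·(0.966900))/(1+1/20) = 9359/10000 ≈ 0.935900
step 3 [3y] bond c/1=3/50: DF=(530003/500000 − 3/50·(0.966900+0.935900))/(1+3/50) = 8923/10000 ≈ 0.892300
step 4 [4y] zero: DF = P = 4269/5000 ≈ 0.853800
step 5 [5y] swap r/1=1747/44742: DF=(1 − 1747/44742·(0.966900+0.935900+0.892300+0.853800))/(1+1747/44742) = 8253/10000 ≈ 0.825300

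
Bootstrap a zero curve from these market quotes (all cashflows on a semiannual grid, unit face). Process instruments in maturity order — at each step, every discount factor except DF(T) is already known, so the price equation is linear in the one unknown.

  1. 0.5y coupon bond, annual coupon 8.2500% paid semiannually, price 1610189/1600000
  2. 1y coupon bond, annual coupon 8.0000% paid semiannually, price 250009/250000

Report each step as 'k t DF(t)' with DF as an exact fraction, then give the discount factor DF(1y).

1 1/2 1933/2000
2 1 2311/2500
DF(1y) = 2311/2500 ≈ 0.924400

step 1 [0.5y] bond c/2=33/800: DF=(1610189/1600000 − 33/800·(0))/(1+33/800) = 1933/2000 ≈ 0.966500
step 2 [1y] bond c/2=1/25: DF=(250009/250000 − 1/25·(0.966500))/(1+1/25) = 2311/2500 ≈ 0.924400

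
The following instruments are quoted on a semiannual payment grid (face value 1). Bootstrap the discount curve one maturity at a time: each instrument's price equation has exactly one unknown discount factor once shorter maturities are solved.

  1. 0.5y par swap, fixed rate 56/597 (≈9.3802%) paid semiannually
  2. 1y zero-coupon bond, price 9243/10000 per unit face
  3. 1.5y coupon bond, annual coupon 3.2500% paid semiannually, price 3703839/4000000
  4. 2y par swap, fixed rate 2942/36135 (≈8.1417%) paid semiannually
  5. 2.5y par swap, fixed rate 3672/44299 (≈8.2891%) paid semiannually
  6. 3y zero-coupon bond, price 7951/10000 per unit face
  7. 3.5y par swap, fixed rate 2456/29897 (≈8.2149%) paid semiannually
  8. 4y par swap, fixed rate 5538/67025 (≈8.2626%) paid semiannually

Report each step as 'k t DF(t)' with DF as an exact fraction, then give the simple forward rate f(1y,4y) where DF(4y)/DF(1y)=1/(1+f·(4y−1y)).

1 1/2 597/625
2 1 9243/10000
3 3/2 8811/10000
4 2 8529/10000
5 5/2 2041/2500
6 3 7951/10000
7 7/2 943/1250
8 4 7231/10000
f(1y,4y) = ((9243/10000)/(7231/10000) − 1)/(3) = 2012/21693 ≈ 9.2749%

step 1 [0.5y] swap r/2=28/597: DF=(1 − 28/597·(0))/(1+28/597) = 597/625 ≈ 0.955200
step 2 [1y] zero: DF = P = 9243/10000 ≈ 0.924300
step 3 [1.5y] bond c/2=13/800: DF=(3703839/4000000 − 13/800·(0.955200+0.924300))/(1+13/800) = 8811/10000 ≈ 0.881100
step 4 [2y] swap r/2=1471/36135: DF=(1 − 1471/36135·(0.955200+0.924300+0.881100))/(1+1471/36135) = 8529/10000 ≈ 0.852900
step 5 [2.5y] swap r/2=1836/44299: DF=(1 − 1836/44299·(0.955200+0.924300+0.881100+0.852900))/(1+1836/44299) = 2041/2500 ≈ 0.816400
step 6 [3y] zero: DF = P = 7951/10000 ≈ 0.795100
step 7 [3.5y] swap r/2=1228/29897: DF=(1 − 1228/29897·(0.955200+0.924300+0.881100+0.852900+0.816400+0.795100))/(1+1228/29897) = 943/1250 ≈ 0.754400
step 8 [4y] swap r/2=2769/67025: DF=(1 − 2769/67025·(0.955200+0.924300+0.881100+0.852900+0.816400+0.795100+0.754400))/(1+2769/67025) = 7231/10000 ≈ 0.723100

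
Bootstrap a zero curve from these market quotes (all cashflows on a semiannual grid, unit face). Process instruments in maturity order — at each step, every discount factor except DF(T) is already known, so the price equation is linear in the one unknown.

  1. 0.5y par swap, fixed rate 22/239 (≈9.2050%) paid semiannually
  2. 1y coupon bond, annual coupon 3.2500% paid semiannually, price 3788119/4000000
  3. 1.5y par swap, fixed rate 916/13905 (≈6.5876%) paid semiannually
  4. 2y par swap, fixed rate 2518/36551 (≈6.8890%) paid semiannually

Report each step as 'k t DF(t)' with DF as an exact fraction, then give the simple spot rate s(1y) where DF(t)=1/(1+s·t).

1 1/2 239/250
2 1 4583/5000
3 3/2 2271/2500
4 2 8741/10000
s(1y) = (1/(4583/5000) − 1)/(1) = 417/4583 ≈ 9.0988%

step 1 [0.5y] swap r/2=11/239: DF=(1 − 11/239·(0))/(1+11/239) = 239/250 ≈ 0.956000
step 2 [1y] bond c/2=13/800: DF=(3788119/4000000 − 13/800·(0.956000))/(1+13/800) = 4583/5000 ≈ 0.916600
step 3 [1.5y] swap r/2=458/13905: DF=(1 − 458/13905·(0.956000+0.916600))/(1+458/13905) = 2271/2500 ≈ 0.908400
step 4 [2y] swap r/2=1259/36551: DF=(1 − 1259/36551·(0.956000+0.916600+0.908400))/(1+1259/36551) = 8741/10000 ≈ 0.874100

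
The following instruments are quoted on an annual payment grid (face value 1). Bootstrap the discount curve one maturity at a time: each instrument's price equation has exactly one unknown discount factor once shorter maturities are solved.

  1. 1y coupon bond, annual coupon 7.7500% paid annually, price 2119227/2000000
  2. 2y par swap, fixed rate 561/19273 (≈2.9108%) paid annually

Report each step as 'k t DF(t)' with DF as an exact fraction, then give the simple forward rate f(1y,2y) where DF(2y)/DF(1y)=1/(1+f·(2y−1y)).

step 1 [1y] bond c/1=31/400: DF=(2119227/2000000 − 31/400·(0))/(1+31/400) = 4917/5000 ≈ 0.983400
step 2 [2y] swap r/1=561/19273: DF=(1 − 561/19273·(0.983400))/(1+561/19273) = 9439/10000 ≈ 0.943900

1 1 4917/5000
2 2 9439/10000
f(1y,2y) = ((4917/5000)/(9439/10000) − 1)/(1) = 395/9439 ≈ 4.1848%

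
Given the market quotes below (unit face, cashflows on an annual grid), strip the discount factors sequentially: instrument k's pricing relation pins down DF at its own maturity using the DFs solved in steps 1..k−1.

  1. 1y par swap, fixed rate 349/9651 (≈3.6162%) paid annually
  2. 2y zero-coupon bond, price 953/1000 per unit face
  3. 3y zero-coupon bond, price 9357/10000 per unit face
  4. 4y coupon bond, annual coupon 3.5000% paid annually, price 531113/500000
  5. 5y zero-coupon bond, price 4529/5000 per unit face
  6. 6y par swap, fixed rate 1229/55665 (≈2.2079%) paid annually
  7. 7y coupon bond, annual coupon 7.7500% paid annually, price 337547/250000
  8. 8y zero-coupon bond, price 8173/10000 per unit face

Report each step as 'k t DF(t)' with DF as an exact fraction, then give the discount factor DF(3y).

step 1 [1y] swap r/1=349/9651: DF=(1 − 349/9651·(0))/(1+349/9651) = 9651/10000 ≈ 0.965100
step 2 [2y] zero: DF = P = 953/1000 ≈ 0.953000
step 3 [3y] zero: DF = P = 9357/10000 ≈ 0.935700
step 4 [4y] bond c/1=7/200: DF=(531113/500000 − 7/200·(0.965100+0.953000+0.935700))/(1+7/200) = 4649/5000 ≈ 0.929800
step 5 [5y] zero: DF = P = 4529/5000 ≈ 0.905800
step 6 [6y] swap r/1=1229/55665: DF=(1 − 1229/55665·(0.965100+0.953000+0.935700+0.929800+0.905800))/(1+1229/55665) = 8771/10000 ≈ 0.877100
step 7 [7y] bond c/1=31/400: DF=(337547/250000 − 31/400·(0.965100+0.953000+0.935700+0.929800+0.905800+0.877100))/(1+31/400) = 8527/10000 ≈ 0.852700
step 8 [8y] zero: DF = P = 8173/10000 ≈ 0.817300

1 1 9651/10000
2 2 953/1000
3 3 9357/10000
4 4 4649/5000
5 5 4529/5000
6 6 8771/10000
7 7 8527/10000
8 8 8173/10000
DF(3y) = 9357/10000 ≈ 0.935700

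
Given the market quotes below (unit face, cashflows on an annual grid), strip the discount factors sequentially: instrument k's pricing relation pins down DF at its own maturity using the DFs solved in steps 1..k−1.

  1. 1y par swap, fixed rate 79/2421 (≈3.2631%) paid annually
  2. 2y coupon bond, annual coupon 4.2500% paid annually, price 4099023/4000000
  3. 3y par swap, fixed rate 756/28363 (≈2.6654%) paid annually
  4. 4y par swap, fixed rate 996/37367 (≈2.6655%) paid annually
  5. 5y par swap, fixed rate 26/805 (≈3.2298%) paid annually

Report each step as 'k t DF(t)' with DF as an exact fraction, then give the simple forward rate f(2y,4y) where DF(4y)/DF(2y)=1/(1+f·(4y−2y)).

step 1 [1y] swap r/1=79/2421: DF=(1 − 79/2421·(0))/(1+79/2421) = 2421/2500 ≈ 0.968400
step 2 [2y] bond c/1=17/400: DF=(4099023/4000000 − 17/400·(0.968400))/(1+17/400) = 1887/2000 ≈ 0.943500
step 3 [3y] swap r/1=756/28363: DF=(1 − 756/28363·(0.968400+0.943500))/(1+756/28363) = 2311/2500 ≈ 0.924400
step 4 [4y] swap r/1=996/37367: DF=(1 − 996/37367·(0.968400+0.943500+0.924400))/(1+996/37367) = 2251/2500 ≈ 0.900400
step 5 [5y] swap r/1=26/805: DF=(1 − 26/805·(0.968400+0.943500+0.924400+0.900400))/(1+26/805) = 4259/5000 ≈ 0.851800

1 1 2421/2500
2 2 1887/2000
3 3 2311/2500
4 4 2251/2500
5 5 4259/5000
f(2y,4y) = ((1887/2000)/(2251/2500) − 1)/(2) = 431/18008 ≈ 2.3934%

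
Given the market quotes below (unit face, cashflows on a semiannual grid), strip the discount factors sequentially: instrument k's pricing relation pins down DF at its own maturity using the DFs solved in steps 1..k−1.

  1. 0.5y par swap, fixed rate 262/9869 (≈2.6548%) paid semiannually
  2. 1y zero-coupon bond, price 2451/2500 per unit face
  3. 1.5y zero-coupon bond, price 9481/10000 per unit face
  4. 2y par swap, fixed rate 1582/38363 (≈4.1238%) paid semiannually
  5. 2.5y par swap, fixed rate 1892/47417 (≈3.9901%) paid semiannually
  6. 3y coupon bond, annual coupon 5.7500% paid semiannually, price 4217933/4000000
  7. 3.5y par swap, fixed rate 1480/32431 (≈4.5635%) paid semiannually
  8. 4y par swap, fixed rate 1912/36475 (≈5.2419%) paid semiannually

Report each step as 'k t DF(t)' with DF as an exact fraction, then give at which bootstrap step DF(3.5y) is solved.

1 1/2 9869/10000
2 1 2451/2500
3 3/2 9481/10000
4 2 9209/10000
5 5/2 4527/5000
6 3 357/400
7 7/2 213/250
8 4 1011/1250
DF(3.5y) is solved at step 7

step 1 [0.5y] swap r/2=131/9869: DF=(1 − 131/9869·(0))/(1+131/9869) = 9869/10000 ≈ 0.986900
step 2 [1y] zero: DF = P = 2451/2500 ≈ 0.980400
step 3 [1.5y] zero: DF = P = 9481/10000 ≈ 0.948100
step 4 [2y] swap r/2=791/38363: DF=(1 − 791/38363·(0.986900+0.980400+0.948100))/(1+791/38363) = 9209/10000 ≈ 0.920900
step 5 [2.5y] swap r/2=946/47417: DF=(1 − 946/47417·(0.986900+0.980400+0.948100+0.920900))/(1+946/47417) = 4527/5000 ≈ 0.905400
step 6 [3y] bond c/2=23/800: DF=(4217933/4000000 − 23/800·(0.986900+0.980400+0.948100+0.920900+0.905400))/(1+23/800) = 357/400 ≈ 0.892500
step 7 [3.5y] swap r/2=740/32431: DF=(1 − 740/32431·(0.986900+0.980400+0.948100+0.920900+0.905400+0.892500))/(1+740/32431) = 213/250 ≈ 0.852000
step 8 [4y] swap r/2=956/36475: DF=(1 − 956/36475·(0.986900+0.980400+0.948100+0.920900+0.905400+0.892500+0.852000))/(1+956/36475) = 1011/1250 ≈ 0.808800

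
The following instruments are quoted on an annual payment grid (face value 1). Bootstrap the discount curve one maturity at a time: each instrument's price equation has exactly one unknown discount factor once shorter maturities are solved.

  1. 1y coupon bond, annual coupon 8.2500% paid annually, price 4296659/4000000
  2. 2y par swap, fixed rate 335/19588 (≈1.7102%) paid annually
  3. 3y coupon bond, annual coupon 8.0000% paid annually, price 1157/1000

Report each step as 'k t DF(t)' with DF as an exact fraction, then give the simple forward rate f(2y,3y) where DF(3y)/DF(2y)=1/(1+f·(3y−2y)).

step 1 [1y] bond c/1=33/400: DF=(4296659/4000000 − 33/400·(0))/(1+33/400) = 9923/10000 ≈ 0.992300
step 2 [2y] swap r/1=335/19588: DF=(1 − 335/19588·(0.992300))/(1+335/19588) = 1933/2000 ≈ 0.966500
step 3 [3y] bond c/1=2/25: DF=(1157/1000 − 2/25·(0.992300+0.966500))/(1+2/25) = 4631/5000 ≈ 0.926200

1 1 9923/10000
2 2 1933/2000
3 3 4631/5000
f(2y,3y) = ((1933/2000)/(4631/5000) − 1)/(1) = 403/9262 ≈ 4.3511%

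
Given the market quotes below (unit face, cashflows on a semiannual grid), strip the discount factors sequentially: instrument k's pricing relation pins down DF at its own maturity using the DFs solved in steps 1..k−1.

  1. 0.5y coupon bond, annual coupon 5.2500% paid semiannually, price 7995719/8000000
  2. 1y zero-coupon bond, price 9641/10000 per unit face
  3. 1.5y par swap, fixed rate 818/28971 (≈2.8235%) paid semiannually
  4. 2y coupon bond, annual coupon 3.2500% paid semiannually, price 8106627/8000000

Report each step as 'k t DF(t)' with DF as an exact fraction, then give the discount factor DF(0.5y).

1 1/2 9739/10000
2 1 9641/10000
3 3/2 9591/10000
4 2 2377/2500
DF(0.5y) = 9739/10000 ≈ 0.973900

step 1 [0.5y] bond c/2=21/800: DF=(7995719/8000000 − 21/800·(0))/(1+21/800) = 9739/10000 ≈ 0.973900
step 2 [1y] zero: DF = P = 9641/10000 ≈ 0.964100
step 3 [1.5y] swap r/2=409/28971: DF=(1 − 409/28971·(0.973900+0.964100))/(1+409/28971) = 9591/10000 ≈ 0.959100
step 4 [2y] bond c/2=13/800: DF=(8106627/8000000 − 13/800·(0.973900+0.964100+0.959100))/(1+13/800) = 2377/2500 ≈ 0.950800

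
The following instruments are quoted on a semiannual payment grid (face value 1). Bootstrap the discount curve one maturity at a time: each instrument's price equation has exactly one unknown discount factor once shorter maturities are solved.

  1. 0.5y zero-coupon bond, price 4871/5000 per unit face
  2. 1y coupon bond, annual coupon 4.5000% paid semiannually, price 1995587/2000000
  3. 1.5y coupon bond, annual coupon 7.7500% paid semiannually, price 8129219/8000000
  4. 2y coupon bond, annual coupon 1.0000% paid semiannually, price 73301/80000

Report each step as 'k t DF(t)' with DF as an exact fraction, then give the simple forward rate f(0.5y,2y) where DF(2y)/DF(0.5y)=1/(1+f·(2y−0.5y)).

step 1 [0.5y] zero: DF = P = 4871/5000 ≈ 0.974200
step 2 [1y] bond c/2=9/400: DF=(1995587/2000000 − 9/400·(0.974200))/(1+9/400) = 1193/1250 ≈ 0.954400
step 3 [1.5y] bond c/2=31/800: DF=(8129219/8000000 − 31/800·(0.974200+0.954400))/(1+31/800) = 9063/10000 ≈ 0.906300
step 4 [2y] bond c/2=1/200: DF=(73301/80000 − 1/200·(0.974200+0.954400+0.906300))/(1+1/200) = 561/625 ≈ 0.897600

1 1/2 4871/5000
2 1 1193/1250
3 3/2 9063/10000
4 2 561/625
f(0.5y,2y) = ((4871/5000)/(561/625) − 1)/(3/2) = 383/6732 ≈ 5.6892%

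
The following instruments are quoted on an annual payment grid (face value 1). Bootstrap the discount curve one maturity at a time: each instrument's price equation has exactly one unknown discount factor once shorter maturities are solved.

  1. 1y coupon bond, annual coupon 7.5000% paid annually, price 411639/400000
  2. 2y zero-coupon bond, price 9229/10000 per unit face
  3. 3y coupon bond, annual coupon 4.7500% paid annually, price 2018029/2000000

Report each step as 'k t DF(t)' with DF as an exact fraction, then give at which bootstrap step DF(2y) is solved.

1 1 9573/10000
2 2 9229/10000
3 3 439/500
DF(2y) is solved at step 2

step 1 [1y] bond c/1=3/40: DF=(411639/400000 − 3/40·(0))/(1+3/40) = 9573/10000 ≈ 0.957300
step 2 [2y] zero: DF = P = 9229/10000 ≈ 0.922900
step 3 [3y] bond c/1=19/400: DF=(2018029/2000000 − 19/400·(0.957300+0.922900))/(1+19/400) = 439/500 ≈ 0.878000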